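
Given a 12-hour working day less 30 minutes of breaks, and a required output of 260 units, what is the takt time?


Available = 12×60 - 30 = 690 min
Takt time = 690 / 260
= 2.65 min/unit


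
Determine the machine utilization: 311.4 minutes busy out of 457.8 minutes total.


Utilization = busy / total × 100
= 311.4 / 457.8 × 100
= 68.0%


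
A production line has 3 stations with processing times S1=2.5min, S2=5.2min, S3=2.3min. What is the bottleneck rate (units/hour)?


Bottleneck = longest station time
Station times: [2.5, 5.2, 2.3]
Max = 5.2 min
Rate = 60 / 5.2
= 11.54 units/hour (bottleneck: 5.2min)


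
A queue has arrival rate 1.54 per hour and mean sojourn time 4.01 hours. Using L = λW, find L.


Little's law: L = λ × W
= 1.54 × 4.01
= 6.18


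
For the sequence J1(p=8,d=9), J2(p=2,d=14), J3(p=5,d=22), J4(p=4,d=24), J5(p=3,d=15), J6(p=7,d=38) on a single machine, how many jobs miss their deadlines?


Completion vs due date:
  J1: C=8, d=9 → on time
  J2: C=10, d=14 → on time
  J3: C=15, d=22 → on time
  J4: C=19, d=24 → on time
  J5: C=22, d=15 → TARDY
  J6: C=29, d=38 → on time
Tardy jobs: J5
Count = 1


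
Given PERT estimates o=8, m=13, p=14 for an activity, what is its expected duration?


te = (o + 4m + p) / 6
= (8 + 4×13 + 14) / 6
= (8 + 52 + 14) / 6
= 74 / 6
= 12.33


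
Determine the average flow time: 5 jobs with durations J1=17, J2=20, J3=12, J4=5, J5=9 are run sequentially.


Completion times:
  J1: completes at 17
  J2: completes at 37
  J3: completes at 49
  J4: completes at 54
  J5: completes at 63
Sum = 220
Average = 220/5
= 44.00


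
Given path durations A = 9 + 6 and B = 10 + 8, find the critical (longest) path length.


Path A: 9 + 6 = 15
Path B: 10 + 8 = 18
Critical path = longest = max(15, 18)
= 18 (Path B)


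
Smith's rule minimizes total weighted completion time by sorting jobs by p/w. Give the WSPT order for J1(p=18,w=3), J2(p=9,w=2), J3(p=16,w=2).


WSPT (Smith's rule): sort by p/w ascending
  J2: p/w = 9/2 = 4.500
  J1: p/w = 18/3 = 6.000
  J3: p/w = 16/2 = 8.000
Order: J2 → J1 → J3


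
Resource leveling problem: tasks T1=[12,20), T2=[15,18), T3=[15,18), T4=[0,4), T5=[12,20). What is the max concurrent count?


Check each time point for overlaps:
  t=15: 4 tasks active (T1, T2, T3, T5)
Max concurrent = 4


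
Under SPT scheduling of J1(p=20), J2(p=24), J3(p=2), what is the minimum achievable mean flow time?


SPT order: J3 → J1 → J2
Completion times:
  J3: C=2
  J1: C=22
  J2: C=46
Sum = 70, n = 3
Mean flow = 70/3
= 23.33


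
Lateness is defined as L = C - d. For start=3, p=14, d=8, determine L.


Completion = 3 + 14 = 17
Lateness = C - d = 17 - 8
= 9


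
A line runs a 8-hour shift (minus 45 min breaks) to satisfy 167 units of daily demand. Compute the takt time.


Available = 8×60 - 45 = 435 min
Takt time = 435 / 167
= 2.60 min/unit


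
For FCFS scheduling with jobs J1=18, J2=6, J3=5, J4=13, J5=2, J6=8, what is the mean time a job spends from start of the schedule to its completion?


Completion times:
  J1: completes at 18
  J2: completes at 24
  J3: completes at 29
  J4: completes at 42
  J5: completes at 44
  J6: completes at 52
Sum = 209
Average = 209/6
= 34.83


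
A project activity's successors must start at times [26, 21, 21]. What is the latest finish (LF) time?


LF = min of all successor start times
Successors start at: [26, 21, 21]
LF = min(26, 21, 21)
= 21


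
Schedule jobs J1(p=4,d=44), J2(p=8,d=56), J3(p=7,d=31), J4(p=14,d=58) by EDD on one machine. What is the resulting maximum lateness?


EDD order: J3 → J1 → J2 → J4
Completion and lateness:
  J3: C=7, d=31, L=7-31=-24
  J1: C=11, d=44, L=11-44=-33
  J2: C=19, d=56, L=19-56=-37
  J4: C=33, d=58, L=33-58=-25
Lmax = max(-24, -33, -37, -25)
= -24


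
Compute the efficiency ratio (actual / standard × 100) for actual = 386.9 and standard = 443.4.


Efficiency = (actual / standard) × 100
= (386.9 / 443.4) × 100
= 87.3%


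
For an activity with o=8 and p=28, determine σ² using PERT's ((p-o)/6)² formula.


σ² = ((p - o) / 6)² = (p - o)² / 36
= (28 - 8)² / 36
= 20² / 36
= 400 / 36
= 11.1111


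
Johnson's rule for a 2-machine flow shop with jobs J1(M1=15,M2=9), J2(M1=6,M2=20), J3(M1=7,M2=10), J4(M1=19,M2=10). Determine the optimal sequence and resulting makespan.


Johnson's rule:
Group 1 (M1≤M2, sort by M1): ['J2', 'J3']
Group 2 (M1>M2, sort desc M2): ['J4', 'J1']
Sequence: J2 → J3 → J4 → J1
Makespan calculation:
  J2: M1 done=6, M2 done=26
  J3: M1 done=13, M2 done=36
  J4: M1 done=32, M2 done=46
  J1: M1 done=47, M2 done=56
= Sequence: J2 → J3 → J4 → J1, Makespan: 56


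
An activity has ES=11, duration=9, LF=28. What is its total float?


EF = ES + duration = 11 + 9 = 20
LS = LF - duration = 28 - 9 = 19
Total Float = LF - EF = 28 - 20
(or LS - ES = 19 - 11)
= 8


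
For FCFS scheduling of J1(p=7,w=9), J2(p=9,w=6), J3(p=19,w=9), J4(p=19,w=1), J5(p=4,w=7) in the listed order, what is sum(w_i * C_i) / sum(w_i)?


Completion times:
  J1: C=7, w×C=9×7=63
  J2: C=16, w×C=6×16=96
  J3: C=35, w×C=9×35=315
  J4: C=54, w×C=1×54=54
  J5: C=58, w×C=7×58=406
Sum w×C = 934
Sum w = 32
Weighted avg = 934/32
= 29.19


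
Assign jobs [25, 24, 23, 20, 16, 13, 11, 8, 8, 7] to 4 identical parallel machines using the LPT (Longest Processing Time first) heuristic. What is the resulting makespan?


Jobs (LPT sorted): [25, 24, 23, 20, 16, 13, 11, 8, 8, 7]
Machines: 4
  J=25 → Machine 1 (load: 0+25=25)
  J=24 → Machine 2 (load: 0+24=24)
  J=23 → Machine 3 (load: 0+23=23)
  J=20 → Machine 4 (load: 0+20=20)
  J=16 → Machine 4 (load: 20+16=36)
  J=13 → Machine 3 (load: 23+13=36)
  J=11 → Machine 2 (load: 24+11=35)
  J=8 → Machine 1 (load: 25+8=33)
  J=8 → Machine 1 (load: 33+8=41)
  J=7 → Machine 2 (load: 35+7=42)
Machine loads: [41, 42, 36, 36]
Makespan = max = 42 time units


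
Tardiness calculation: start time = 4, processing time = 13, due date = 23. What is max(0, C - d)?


Completion = start + processing = 4 + 13 = 17
Tardiness = max(0, C - d) = max(0, 17 - 23)
= max(0, -6)
= 0


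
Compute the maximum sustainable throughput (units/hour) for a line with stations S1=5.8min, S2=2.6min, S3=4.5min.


Bottleneck = longest station time
Station times: [5.8, 2.6, 4.5]
Max = 5.8 min
Rate = 60 / 5.8
= 10.34 units/hour (bottleneck: 5.8min)


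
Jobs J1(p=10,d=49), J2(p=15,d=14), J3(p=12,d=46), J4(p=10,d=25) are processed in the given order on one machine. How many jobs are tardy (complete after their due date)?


Completion vs due date:
  J1: C=10, d=49 → on time
  J2: C=25, d=14 → TARDY
  J3: C=37, d=46 → on time
  J4: C=47, d=25 → TARDY
Tardy jobs: J2, J4
Count = 2


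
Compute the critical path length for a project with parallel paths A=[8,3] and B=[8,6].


Path A: 8 + 3 = 11
Path B: 8 + 6 = 14
Critical path = longest = max(11, 14)
= 14 (Path B)


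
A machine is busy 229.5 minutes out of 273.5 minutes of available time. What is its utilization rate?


Utilization = busy / total × 100
= 229.5 / 273.5 × 100
= 83.9%


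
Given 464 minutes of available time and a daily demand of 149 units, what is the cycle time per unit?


Cycle time = available time / demand
= 464 / 149
= 3.11 min/unit


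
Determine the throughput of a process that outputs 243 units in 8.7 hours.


Throughput = units / time
= 243 / 8.7
= 27.9 units/hour


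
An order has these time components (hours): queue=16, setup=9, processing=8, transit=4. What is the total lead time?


Lead time = queue + setup + processing + transit
= 16 + 9 + 8 + 4
= 37 hours


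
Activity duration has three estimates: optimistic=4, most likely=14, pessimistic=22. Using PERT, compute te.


te = (o + 4m + p) / 6
= (4 + 4×14 + 22) / 6
= (4 + 56 + 22) / 6
= 82 / 6
= 13.67


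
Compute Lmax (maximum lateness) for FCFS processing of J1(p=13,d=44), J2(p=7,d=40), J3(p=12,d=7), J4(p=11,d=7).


Lateness per job (L = C - d):
  J1: C=13, d=44, L=-31
  J2: C=20, d=40, L=-20
  J3: C=32, d=7, L=25
  J4: C=43, d=7, L=36
Lmax = max(-31, -20, 25, 36)
= 36


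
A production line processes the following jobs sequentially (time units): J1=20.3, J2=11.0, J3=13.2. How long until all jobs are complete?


Sequential makespan: sum all processing times
= 20.3 + 11.0 + 13.2
= 44.5 time units


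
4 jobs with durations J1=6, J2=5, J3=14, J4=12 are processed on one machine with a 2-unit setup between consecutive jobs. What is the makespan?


Makespan = Σ processing + (n-1) × setup
= (6 + 5 + 14 + 12) + (4-1)×2
= 37 + 6
= 43 time units


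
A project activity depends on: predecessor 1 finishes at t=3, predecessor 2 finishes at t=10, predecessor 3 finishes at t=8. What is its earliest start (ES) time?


ES = max of all predecessor completion times
Predecessors: [3, 10, 8]
ES = max(3, 10, 8)
= 10


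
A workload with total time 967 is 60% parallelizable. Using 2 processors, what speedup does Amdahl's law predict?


Amdahl's law: T_p = T × ((1-p) + p/N)
= 967 × ((1-0.6) + 0.6/2)
= 967 × (0.40 + 0.3000)
= 967 × 0.7000
= 676.90
Speedup = 967/676.90
= 1.43×


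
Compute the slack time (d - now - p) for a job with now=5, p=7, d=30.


Slack = due - current_time - processing
= 30 - 5 - 7
= 18


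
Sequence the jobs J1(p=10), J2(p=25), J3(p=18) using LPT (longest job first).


LPT: sort by longest processing time first
  J2: p=25
  J3: p=18
  J1: p=10
Order: J2 → J3 → J1


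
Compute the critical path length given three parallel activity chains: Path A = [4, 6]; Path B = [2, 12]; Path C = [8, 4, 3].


Path A: 4 + 6 = 10
Path B: 2 + 12 = 14
Path C: 8 + 4 + 3 = 15
Critical path = longest = max(10, 14, 15)
= 15 (Path C)


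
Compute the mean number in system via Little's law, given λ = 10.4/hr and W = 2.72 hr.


Little's law: L = λ × W
= 10.4 × 2.72
= 28.29


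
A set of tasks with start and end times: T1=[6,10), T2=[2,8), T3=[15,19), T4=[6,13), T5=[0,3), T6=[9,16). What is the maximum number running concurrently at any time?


Check each time point for overlaps:
  t=6: 3 tasks active (T1, T2, T4)
Max concurrent = 3


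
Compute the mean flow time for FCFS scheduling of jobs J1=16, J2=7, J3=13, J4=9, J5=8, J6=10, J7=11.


Completion times:
  J1: completes at 16
  J2: completes at 23
  J3: completes at 36
  J4: completes at 45
  J5: completes at 53
  J6: completes at 63
  J7: completes at 74
Sum = 310
Average = 310/7
= 44.29


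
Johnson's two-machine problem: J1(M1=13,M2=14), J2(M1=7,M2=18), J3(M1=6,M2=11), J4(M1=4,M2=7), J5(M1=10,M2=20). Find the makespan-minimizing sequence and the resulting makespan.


Johnson's rule:
Group 1 (M1≤M2, sort by M1): ['J4', 'J3', 'J2', 'J5', 'J1']
Group 2 (M1>M2, sort desc M2): []
Sequence: J4 → J3 → J2 → J5 → J1
Makespan calculation:
  J4: M1 done=4, M2 done=11
  J3: M1 done=10, M2 done=22
  J2: M1 done=17, M2 done=40
  J5: M1 done=27, M2 done=60
  J1: M1 done=40, M2 done=74
= Sequence: J4 → J3 → J2 → J5 → J1, Makespan: 74


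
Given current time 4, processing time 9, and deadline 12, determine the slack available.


Slack = due - current_time - processing
= 12 - 4 - 9
= -1


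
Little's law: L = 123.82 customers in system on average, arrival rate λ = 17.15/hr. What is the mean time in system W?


Little's law: L = λW → W = L / λ
= 123.82 / 17.15
= 7.22 hours


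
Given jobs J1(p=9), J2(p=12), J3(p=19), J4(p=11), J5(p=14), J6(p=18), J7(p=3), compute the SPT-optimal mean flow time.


SPT order: J7 → J1 → J4 → J2 → J5 → J6 → J3
Completion times:
  J7: C=3
  J1: C=12
  J4: C=23
  J2: C=35
  J5: C=49
  J6: C=67
  J3: C=86
Sum = 275, n = 7
Mean flow = 275/7
= 39.29


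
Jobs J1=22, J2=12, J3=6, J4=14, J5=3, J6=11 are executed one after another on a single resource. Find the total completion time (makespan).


Sequential makespan: sum all processing times
= 22 + 12 + 6 + 14 + 3 + 11
= 68 time units


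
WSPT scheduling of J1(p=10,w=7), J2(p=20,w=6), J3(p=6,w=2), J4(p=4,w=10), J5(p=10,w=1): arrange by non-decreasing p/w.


WSPT (Smith's rule): sort by p/w ascending
  J4: p/w = 4/10 = 0.400
  J1: p/w = 10/7 = 1.429
  J3: p/w = 6/2 = 3.000
  J2: p/w = 20/6 = 3.333
  J5: p/w = 10/1 = 10.000
Order: J4 → J1 → J3 → J2 → J5


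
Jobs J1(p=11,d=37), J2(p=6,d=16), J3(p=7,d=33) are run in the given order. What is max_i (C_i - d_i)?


Lateness per job (L = C - d):
  J1: C=11, d=37, L=-26
  J2: C=17, d=16, L=1
  J3: C=24, d=33, L=-9
Lmax = max(-26, 1, -9)
= 1


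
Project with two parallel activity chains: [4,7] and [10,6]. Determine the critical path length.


Path A: 4 + 7 = 11
Path B: 10 + 6 = 16
Critical path = longest = max(11, 16)
= 16 (Path B)


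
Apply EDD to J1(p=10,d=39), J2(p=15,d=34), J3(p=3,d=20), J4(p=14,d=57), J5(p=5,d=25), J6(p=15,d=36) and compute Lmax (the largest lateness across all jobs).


EDD order: J3 → J5 → J2 → J6 → J1 → J4
Completion and lateness:
  J3: C=3, d=20, L=3-20=-17
  J5: C=8, d=25, L=8-25=-17
  J2: C=23, d=34, L=23-34=-11
  J6: C=38, d=36, L=38-36=2
  J1: C=48, d=39, L=48-39=9
  J4: C=62, d=57, L=62-57=5
Lmax = max(-17, -17, -11, 2, 9, 5)
= 9


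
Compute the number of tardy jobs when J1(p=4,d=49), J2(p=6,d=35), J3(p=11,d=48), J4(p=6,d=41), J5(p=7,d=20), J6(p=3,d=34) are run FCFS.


Completion vs due date:
  J1: C=4, d=49 → on time
  J2: C=10, d=35 → on time
  J3: C=21, d=48 → on time
  J4: C=27, d=41 → on time
  J5: C=34, d=20 → TARDY
  J6: C=37, d=34 → TARDY
Tardy jobs: J5, J6
Count = 2


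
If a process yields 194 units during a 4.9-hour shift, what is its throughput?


Throughput = units / time
= 194 / 4.9
= 39.6 units/hour


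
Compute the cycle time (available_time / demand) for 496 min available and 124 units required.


Cycle time = available time / demand
= 496 / 124
= 4.00 min/unit


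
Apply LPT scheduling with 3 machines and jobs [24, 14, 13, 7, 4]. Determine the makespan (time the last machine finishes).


Jobs (LPT sorted): [24, 14, 13, 7, 4]
Machines: 3
  J=24 → Machine 1 (load: 0+24=24)
  J=14 → Machine 2 (load: 0+14=14)
  J=13 → Machine 3 (load: 0+13=13)
  J=7 → Machine 3 (load: 13+7=20)
  J=4 → Machine 2 (load: 14+4=18)
Machine loads: [24, 18, 20]
Makespan = max = 24 time units


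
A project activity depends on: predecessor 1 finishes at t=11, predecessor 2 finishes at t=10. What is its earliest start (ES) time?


ES = max of all predecessor completion times
Predecessors: [11, 10]
ES = max(11, 10)
= 11


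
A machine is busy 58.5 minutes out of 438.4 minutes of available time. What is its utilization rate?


Utilization = busy / total × 100
= 58.5 / 438.4 × 100
= 13.3%


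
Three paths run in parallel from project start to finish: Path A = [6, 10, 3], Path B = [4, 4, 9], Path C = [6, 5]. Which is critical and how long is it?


Path A: 6 + 10 + 3 = 19
Path B: 4 + 4 + 9 = 17
Path C: 6 + 5 = 11
Critical path = longest = max(19, 17, 11)
= 19 (Path A)


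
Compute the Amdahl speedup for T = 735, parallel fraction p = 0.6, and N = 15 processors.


Amdahl's law: T_p = T × ((1-p) + p/N)
= 735 × ((1-0.6) + 0.6/15)
= 735 × (0.40 + 0.0400)
= 735 × 0.4400
= 323.40
Speedup = 735/323.40
= 2.27×


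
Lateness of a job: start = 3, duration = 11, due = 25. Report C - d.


Completion = 3 + 11 = 14
Lateness = C - d = 14 - 25
= -11


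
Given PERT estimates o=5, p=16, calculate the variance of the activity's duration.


σ² = ((p - o) / 6)² = (p - o)² / 36
= (16 - 5)² / 36
= 11² / 36
= 121 / 36
= 3.3611


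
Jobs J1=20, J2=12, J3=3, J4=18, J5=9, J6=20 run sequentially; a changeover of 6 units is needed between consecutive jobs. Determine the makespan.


Makespan = Σ processing + (n-1) × setup
= (20 + 12 + 3 + 18 + 9 + 20) + (6-1)×6
= 82 + 30
= 112 time units


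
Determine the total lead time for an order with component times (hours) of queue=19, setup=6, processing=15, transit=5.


Lead time = queue + setup + processing + transit
= 19 + 6 + 15 + 5
= 45 hours


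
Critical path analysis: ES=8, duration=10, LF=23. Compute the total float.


EF = ES + duration = 8 + 10 = 18
LS = LF - duration = 23 - 10 = 13
Total Float = LF - EF = 23 - 18
(or LS - ES = 13 - 8)
= 5


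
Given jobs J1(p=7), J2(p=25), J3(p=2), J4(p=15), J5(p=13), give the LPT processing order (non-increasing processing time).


LPT: sort by longest processing time first
  J2: p=25
  J4: p=15
  J5: p=13
  J1: p=7
  J3: p=2
Order: J2 → J4 → J5 → J1 → J3


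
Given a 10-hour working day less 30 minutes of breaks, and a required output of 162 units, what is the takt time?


Available = 10×60 - 30 = 570 min
Takt time = 570 / 162
= 3.52 min/unit


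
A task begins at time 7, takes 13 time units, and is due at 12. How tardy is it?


Completion = start + processing = 7 + 13 = 20
Tardiness = max(0, C - d) = max(0, 20 - 12)
= max(0, 8)
= 8


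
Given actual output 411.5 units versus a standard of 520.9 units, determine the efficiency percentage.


Efficiency = (actual / standard) × 100
= (411.5 / 520.9) × 100
= 79.0%


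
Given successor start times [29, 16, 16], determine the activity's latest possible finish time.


LF = min of all successor start times
Successors start at: [29, 16, 16]
LF = min(29, 16, 16)
= 16


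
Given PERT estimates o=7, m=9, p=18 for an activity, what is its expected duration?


te = (o + 4m + p) / 6
= (7 + 4×9 + 18) / 6
= (7 + 36 + 18) / 6
= 61 / 6
= 10.17


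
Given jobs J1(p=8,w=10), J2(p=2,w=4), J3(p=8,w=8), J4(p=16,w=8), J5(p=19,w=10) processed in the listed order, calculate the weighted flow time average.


Completion times:
  J1: C=8, w×C=10×8=80
  J2: C=10, w×C=4×10=40
  J3: C=18, w×C=8×18=144
  J4: C=34, w×C=8×34=272
  J5: C=53, w×C=10×53=530
Sum w×C = 1066
Sum w = 40
Weighted avg = 1066/40
= 26.65


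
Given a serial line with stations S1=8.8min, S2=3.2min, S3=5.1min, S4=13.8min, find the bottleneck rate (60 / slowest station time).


Bottleneck = longest station time
Station times: [8.8, 3.2, 5.1, 13.8]
Max = 13.8 min
Rate = 60 / 13.8
= 4.35 units/hour (bottleneck: 13.8min)


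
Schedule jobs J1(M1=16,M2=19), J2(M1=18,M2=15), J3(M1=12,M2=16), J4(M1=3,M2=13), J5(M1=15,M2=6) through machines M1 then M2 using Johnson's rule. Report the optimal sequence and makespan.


Johnson's rule:
Group 1 (M1≤M2, sort by M1): ['J4', 'J3', 'J1']
Group 2 (M1>M2, sort desc M2): ['J2', 'J5']
Sequence: J4 → J3 → J1 → J2 → J5
Makespan calculation:
  J4: M1 done=3, M2 done=16
  J3: M1 done=15, M2 done=32
  J1: M1 done=31, M2 done=51
  J2: M1 done=49, M2 done=66
  J5: M1 done=64, M2 done=72
= Sequence: J4 → J3 → J1 → J2 → J5, Makespan: 72


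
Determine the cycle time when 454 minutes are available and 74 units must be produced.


Cycle time = available time / demand
= 454 / 74
= 6.14 min/unit


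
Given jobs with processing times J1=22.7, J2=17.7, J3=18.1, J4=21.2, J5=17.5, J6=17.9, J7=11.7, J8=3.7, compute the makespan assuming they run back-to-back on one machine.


Sequential makespan: sum all processing times
= 22.7 + 17.7 + 18.1 + 21.2 + 17.5 + 17.9 + 11.7 + 3.7
= 130.5 time units


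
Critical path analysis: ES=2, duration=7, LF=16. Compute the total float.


EF = ES + duration = 2 + 7 = 9
LS = LF - duration = 16 - 7 = 9
Total Float = LF - EF = 16 - 9
(or LS - ES = 9 - 2)
= 7


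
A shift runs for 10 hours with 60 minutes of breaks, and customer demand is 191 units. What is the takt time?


Available = 10×60 - 60 = 540 min
Takt time = 540 / 191
= 2.83 min/unit


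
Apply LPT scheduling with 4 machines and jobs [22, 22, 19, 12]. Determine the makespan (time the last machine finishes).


Jobs (LPT sorted): [22, 22, 19, 12]
Machines: 4
  J=22 → Machine 1 (load: 0+22=22)
  J=22 → Machine 2 (load: 0+22=22)
  J=19 → Machine 3 (load: 0+19=19)
  J=12 → Machine 4 (load: 0+12=12)
Machine loads: [22, 22, 19, 12]
Makespan = max = 22 time units


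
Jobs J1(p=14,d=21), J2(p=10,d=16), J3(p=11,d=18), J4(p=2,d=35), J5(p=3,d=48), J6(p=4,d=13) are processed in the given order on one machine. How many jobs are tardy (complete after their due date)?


Completion vs due date:
  J1: C=14, d=21 → on time
  J2: C=24, d=16 → TARDY
  J3: C=35, d=18 → TARDY
  J4: C=37, d=35 → TARDY
  J5: C=40, d=48 → on time
  J6: C=44, d=13 → TARDY
Tardy jobs: J2, J3, J4, J6
Count = 4


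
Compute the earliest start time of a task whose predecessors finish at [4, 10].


ES = max of all predecessor completion times
Predecessors: [4, 10]
ES = max(4, 10)
= 10


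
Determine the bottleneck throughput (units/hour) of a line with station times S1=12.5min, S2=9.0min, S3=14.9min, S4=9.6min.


Bottleneck = longest station time
Station times: [12.5, 9.0, 14.9, 9.6]
Max = 14.9 min
Rate = 60 / 14.9
= 4.03 units/hour (bottleneck: 14.9min)


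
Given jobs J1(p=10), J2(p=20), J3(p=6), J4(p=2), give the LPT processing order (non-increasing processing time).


LPT: sort by longest processing time first
  J2: p=20
  J1: p=10
  J3: p=6
  J4: p=2
Order: J2 → J1 → J3 → J4


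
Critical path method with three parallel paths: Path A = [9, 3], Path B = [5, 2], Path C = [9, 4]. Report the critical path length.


Path A: 9 + 3 = 12
Path B: 5 + 2 = 7
Path C: 9 + 4 = 13
Critical path = longest = max(12, 7, 13)
= 13 (Path C)


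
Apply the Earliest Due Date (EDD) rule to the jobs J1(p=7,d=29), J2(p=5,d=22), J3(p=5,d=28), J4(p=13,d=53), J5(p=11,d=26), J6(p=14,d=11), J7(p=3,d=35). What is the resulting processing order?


EDD: sort by earliest due date
  J6: d=11, p=14
  J2: d=22, p=5
  J5: d=26, p=11
  J3: d=28, p=5
  J1: d=29, p=7
  J7: d=35, p=3
  J4: d=53, p=13
Order: J6 → J2 → J5 → J3 → J1 → J7 → J4


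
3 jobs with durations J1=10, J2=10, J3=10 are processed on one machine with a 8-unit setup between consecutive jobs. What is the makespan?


Makespan = Σ processing + (n-1) × setup
= (10 + 10 + 10) + (3-1)×8
= 30 + 16
= 46 time units


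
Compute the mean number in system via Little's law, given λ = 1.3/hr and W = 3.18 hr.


Little's law: L = λ × W
= 1.3 × 3.18
= 4.13


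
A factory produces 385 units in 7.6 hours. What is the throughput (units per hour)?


Throughput = units / time
= 385 / 7.6
= 50.7 units/hour


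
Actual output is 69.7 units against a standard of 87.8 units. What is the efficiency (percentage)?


Efficiency = (actual / standard) × 100
= (69.7 / 87.8) × 100
= 79.4%


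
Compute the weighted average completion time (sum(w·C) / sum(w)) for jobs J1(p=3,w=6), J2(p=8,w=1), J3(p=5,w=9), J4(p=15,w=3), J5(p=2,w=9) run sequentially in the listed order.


Completion times:
  J1: C=3, w×C=6×3=18
  J2: C=11, w×C=1×11=11
  J3: C=16, w×C=9×16=144
  J4: C=31, w×C=3×31=93
  J5: C=33, w×C=9×33=297
Sum w×C = 563
Sum w = 28
Weighted avg = 563/28
= 20.11


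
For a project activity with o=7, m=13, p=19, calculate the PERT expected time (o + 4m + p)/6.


te = (o + 4m + p) / 6
= (7 + 4×13 + 19) / 6
= (7 + 52 + 19) / 6
= 78 / 6
= 13.00


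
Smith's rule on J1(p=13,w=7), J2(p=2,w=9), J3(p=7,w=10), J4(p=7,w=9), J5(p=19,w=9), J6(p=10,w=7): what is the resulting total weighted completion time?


WSPT order (by p/w): J2 → J3 → J4 → J6 → J1 → J5
  J2: C=2, w·C=9×2=18
  J3: C=9, w·C=10×9=90
  J4: C=16, w·C=9×16=144
  J6: C=26, w·C=7×26=182
  J1: C=39, w·C=7×39=273
  J5: C=58, w·C=9×58=522
Σ w·C = 1229
= 1229


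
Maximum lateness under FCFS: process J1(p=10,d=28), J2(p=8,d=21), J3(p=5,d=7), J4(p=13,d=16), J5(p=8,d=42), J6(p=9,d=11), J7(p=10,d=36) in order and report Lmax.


Lateness per job (L = C - d):
  J1: C=10, d=28, L=-18
  J2: C=18, d=21, L=-3
  J3: C=23, d=7, L=16
  J4: C=36, d=16, L=20
  J5: C=44, d=42, L=2
  J6: C=53, d=11, L=42
  J7: C=63, d=36, L=27
Lmax = max(-18, -3, 16, 20, 2, 42, 27)
= 42


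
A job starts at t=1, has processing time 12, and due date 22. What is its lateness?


Completion = 1 + 12 = 13
Lateness = C - d = 13 - 22
= -9


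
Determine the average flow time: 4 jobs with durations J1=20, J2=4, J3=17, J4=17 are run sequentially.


Completion times:
  J1: completes at 20
  J2: completes at 24
  J3: completes at 41
  J4: completes at 58
Sum = 143
Average = 143/4
= 35.75


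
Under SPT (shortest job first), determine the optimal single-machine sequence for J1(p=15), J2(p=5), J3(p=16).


SPT: sort by shortest processing time
  J2: p=5
  J1: p=15
  J3: p=16
Order: J2 → J1 → J3


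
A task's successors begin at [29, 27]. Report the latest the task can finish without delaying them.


LF = min of all successor start times
Successors start at: [29, 27]
LF = min(29, 27)
= 27


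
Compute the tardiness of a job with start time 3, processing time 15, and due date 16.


Completion = start + processing = 3 + 15 = 18
Tardiness = max(0, C - d) = max(0, 18 - 16)
= max(0, 2)
= 2


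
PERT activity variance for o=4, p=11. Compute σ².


σ² = ((p - o) / 6)² = (p - o)² / 36
= (11 - 4)² / 36
= 7² / 36
= 49 / 36
= 1.3611


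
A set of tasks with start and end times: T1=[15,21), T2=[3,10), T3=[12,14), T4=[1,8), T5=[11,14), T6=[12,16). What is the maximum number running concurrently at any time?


Check each time point for overlaps:
  t=12: 3 tasks active (T3, T5, T6)
Max concurrent = 3


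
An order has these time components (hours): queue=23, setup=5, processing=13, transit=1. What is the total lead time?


Lead time = queue + setup + processing + transit
= 23 + 5 + 13 + 1
= 42 hours


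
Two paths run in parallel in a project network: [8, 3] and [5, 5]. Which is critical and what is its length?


Path A: 8 + 3 = 11
Path B: 5 + 5 = 10
Critical path = longest = max(11, 10)
= 11 (Path A)


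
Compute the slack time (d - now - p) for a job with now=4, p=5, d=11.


Slack = due - current_time - processing
= 11 - 4 - 5
= 2


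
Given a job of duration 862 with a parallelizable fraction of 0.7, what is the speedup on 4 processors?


Amdahl's law: T_p = T × ((1-p) + p/N)
= 862 × ((1-0.7) + 0.7/4)
= 862 × (0.30 + 0.1750)
= 862 × 0.4750
= 409.45
Speedup = 862/409.45
= 2.11×


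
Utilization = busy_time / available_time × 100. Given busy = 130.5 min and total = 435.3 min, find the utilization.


Utilization = busy / total × 100
= 130.5 / 435.3 × 100
= 30.0%


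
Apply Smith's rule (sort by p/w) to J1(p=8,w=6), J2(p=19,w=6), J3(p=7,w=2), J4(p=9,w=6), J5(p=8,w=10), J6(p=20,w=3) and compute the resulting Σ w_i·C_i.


WSPT order (by p/w): J5 → J1 → J4 → J2 → J3 → J6
  J5: C=8, w·C=10×8=80
  J1: C=16, w·C=6×16=96
  J4: C=25, w·C=6×25=150
  J2: C=44, w·C=6×44=264
  J3: C=51, w·C=2×51=102
  J6: C=71, w·C=3×71=213
Σ w·C = 905
= 905


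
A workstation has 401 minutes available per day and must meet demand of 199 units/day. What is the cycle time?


Cycle time = available time / demand
= 401 / 199
= 2.02 min/unit


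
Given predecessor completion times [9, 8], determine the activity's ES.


ES = max of all predecessor completion times
Predecessors: [9, 8]
ES = max(9, 8)
= 9


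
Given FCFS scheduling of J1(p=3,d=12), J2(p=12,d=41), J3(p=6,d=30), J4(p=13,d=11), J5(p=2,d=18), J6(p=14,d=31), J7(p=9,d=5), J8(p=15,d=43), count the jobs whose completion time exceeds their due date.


Completion vs due date:
  J1: C=3, d=12 → on time
  J2: C=15, d=41 → on time
  J3: C=21, d=30 → on time
  J4: C=34, d=11 → TARDY
  J5: C=36, d=18 → TARDY
  J6: C=50, d=31 → TARDY
  J7: C=59, d=5 → TARDY
  J8: C=74, d=43 → TARDY
Tardy jobs: J4, J5, J6, J7, J8
Count = 5


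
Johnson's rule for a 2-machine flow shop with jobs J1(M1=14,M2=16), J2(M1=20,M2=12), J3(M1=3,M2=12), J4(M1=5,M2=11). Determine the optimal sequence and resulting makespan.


Johnson's rule:
Group 1 (M1≤M2, sort by M1): ['J3', 'J4', 'J1']
Group 2 (M1>M2, sort desc M2): ['J2']
Sequence: J3 → J4 → J1 → J2
Makespan calculation:
  J3: M1 done=3, M2 done=15
  J4: M1 done=8, M2 done=26
  J1: M1 done=22, M2 done=42
  J2: M1 done=42, M2 done=54
= Sequence: J3 → J4 → J1 → J2, Makespan: 54


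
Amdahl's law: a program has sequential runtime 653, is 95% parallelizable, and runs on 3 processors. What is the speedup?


Amdahl's law: T_p = T × ((1-p) + p/N)
= 653 × ((1-0.95) + 0.95/3)
= 653 × (0.05 + 0.3167)
= 653 × 0.3667
= 239.43
Speedup = 653/239.43
= 2.73×


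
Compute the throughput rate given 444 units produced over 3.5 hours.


Throughput = units / time
= 444 / 3.5
= 126.9 units/hour


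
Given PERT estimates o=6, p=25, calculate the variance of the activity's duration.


σ² = ((p - o) / 6)² = (p - o)² / 36
= (25 - 6)² / 36
= 19² / 36
= 361 / 36
= 10.0278


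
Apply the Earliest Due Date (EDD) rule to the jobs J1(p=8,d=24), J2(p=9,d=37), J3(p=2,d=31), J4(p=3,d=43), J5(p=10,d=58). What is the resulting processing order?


EDD: sort by earliest due date
  J1: d=24, p=8
  J3: d=31, p=2
  J2: d=37, p=9
  J4: d=43, p=3
  J5: d=58, p=10
Order: J1 → J3 → J2 → J4 → J5


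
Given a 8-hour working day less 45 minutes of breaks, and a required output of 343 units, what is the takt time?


Available = 8×60 - 45 = 435 min
Takt time = 435 / 343
= 1.27 min/unit


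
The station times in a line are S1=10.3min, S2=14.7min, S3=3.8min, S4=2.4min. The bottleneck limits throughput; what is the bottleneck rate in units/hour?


Bottleneck = longest station time
Station times: [10.3, 14.7, 3.8, 2.4]
Max = 14.7 min
Rate = 60 / 14.7
= 4.08 units/hour (bottleneck: 14.7min)


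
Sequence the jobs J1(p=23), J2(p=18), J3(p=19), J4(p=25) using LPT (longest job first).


LPT: sort by longest processing time first
  J4: p=25
  J1: p=23
  J3: p=19
  J2: p=18
Order: J4 → J1 → J3 → J2


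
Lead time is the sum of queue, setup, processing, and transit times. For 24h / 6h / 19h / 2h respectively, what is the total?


Lead time = queue + setup + processing + transit
= 24 + 6 + 19 + 2
= 51 hours


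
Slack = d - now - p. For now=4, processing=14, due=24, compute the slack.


Slack = due - current_time - processing
= 24 - 4 - 14
= 6


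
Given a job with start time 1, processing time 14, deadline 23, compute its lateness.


Completion = 1 + 14 = 15
Lateness = C - d = 15 - 23
= -8


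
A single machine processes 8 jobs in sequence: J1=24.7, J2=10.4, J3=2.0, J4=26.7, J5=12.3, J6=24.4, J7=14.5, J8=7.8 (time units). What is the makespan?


Sequential makespan: sum all processing times
= 24.7 + 10.4 + 2.0 + 26.7 + 12.3 + 24.4 + 14.5 + 7.8
= 122.8 time units


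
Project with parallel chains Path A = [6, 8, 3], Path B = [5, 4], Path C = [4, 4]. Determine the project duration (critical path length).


Path A: 6 + 8 + 3 = 17
Path B: 5 + 4 = 9
Path C: 4 + 4 = 8
Critical path = longest = max(17, 9, 8)
= 17 (Path A)


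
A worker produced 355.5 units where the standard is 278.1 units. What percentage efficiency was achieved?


Efficiency = (actual / standard) × 100
= (355.5 / 278.1) × 100
= 127.8%


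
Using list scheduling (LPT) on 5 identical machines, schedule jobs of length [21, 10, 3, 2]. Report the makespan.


Jobs (LPT sorted): [21, 10, 3, 2]
Machines: 5
  J=21 → Machine 1 (load: 0+21=21)
  J=10 → Machine 2 (load: 0+10=10)
  J=3 → Machine 3 (load: 0+3=3)
  J=2 → Machine 4 (load: 0+2=2)
Machine loads: [21, 10, 3, 2, 0]
Makespan = max = 21 time units


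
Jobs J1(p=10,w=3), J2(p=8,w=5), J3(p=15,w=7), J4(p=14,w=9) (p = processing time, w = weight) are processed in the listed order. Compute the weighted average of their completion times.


Completion times:
  J1: C=10, w×C=3×10=30
  J2: C=18, w×C=5×18=90
  J3: C=33, w×C=7×33=231
  J4: C=47, w×C=9×47=423
Sum w×C = 774
Sum w = 24
Weighted avg = 774/24
= 32.25


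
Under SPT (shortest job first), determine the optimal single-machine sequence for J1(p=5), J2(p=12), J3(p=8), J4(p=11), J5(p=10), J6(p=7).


SPT: sort by shortest processing time
  J1: p=5
  J6: p=7
  J3: p=8
  J5: p=10
  J4: p=11
  J2: p=12
Order: J1 → J6 → J3 → J5 → J4 → J2


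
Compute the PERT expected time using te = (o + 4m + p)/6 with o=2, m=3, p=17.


te = (o + 4m + p) / 6
= (2 + 4×3 + 17) / 6
= (2 + 12 + 17) / 6
= 31 / 6
= 5.17


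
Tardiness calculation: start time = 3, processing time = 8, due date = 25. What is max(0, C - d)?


Completion = start + processing = 3 + 8 = 11
Tardiness = max(0, C - d) = max(0, 11 - 25)
= max(0, -14)
= 0


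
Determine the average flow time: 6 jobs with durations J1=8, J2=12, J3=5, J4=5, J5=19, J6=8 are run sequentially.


Completion times:
  J1: completes at 8
  J2: completes at 20
  J3: completes at 25
  J4: completes at 30
  J5: completes at 49
  J6: completes at 57
Sum = 189
Average = 189/6
= 31.50


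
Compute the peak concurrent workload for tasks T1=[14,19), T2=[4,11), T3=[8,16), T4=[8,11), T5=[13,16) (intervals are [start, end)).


Check each time point for overlaps:
  t=8: 3 tasks active (T2, T3, T4)
Max concurrent = 3


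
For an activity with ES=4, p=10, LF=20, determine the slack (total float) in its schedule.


EF = ES + duration = 4 + 10 = 14
LS = LF - duration = 20 - 10 = 10
Total Float = LF - EF = 20 - 14
(or LS - ES = 10 - 4)
= 6


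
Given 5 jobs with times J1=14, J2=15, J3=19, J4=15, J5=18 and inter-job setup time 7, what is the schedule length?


Makespan = Σ processing + (n-1) × setup
= (14 + 15 + 19 + 15 + 18) + (5-1)×7
= 81 + 28
= 109 time units


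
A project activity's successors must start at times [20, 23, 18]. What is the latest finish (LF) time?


LF = min of all successor start times
Successors start at: [20, 23, 18]
LF = min(20, 23, 18)
= 18


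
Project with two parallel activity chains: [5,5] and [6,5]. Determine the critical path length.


Path A: 5 + 5 = 10
Path B: 6 + 5 = 11
Critical path = longest = max(10, 11)
= 11 (Path B)


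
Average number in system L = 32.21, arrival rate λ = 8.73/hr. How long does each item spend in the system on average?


Little's law: L = λW → W = L / λ
= 32.21 / 8.73
= 3.69 hours


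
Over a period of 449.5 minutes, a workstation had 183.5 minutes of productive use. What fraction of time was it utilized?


Utilization = busy / total × 100
= 183.5 / 449.5 × 100
= 40.8%


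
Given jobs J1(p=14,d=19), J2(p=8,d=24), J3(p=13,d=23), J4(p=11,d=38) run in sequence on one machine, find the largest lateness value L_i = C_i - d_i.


Lateness per job (L = C - d):
  J1: C=14, d=19, L=-5
  J2: C=22, d=24, L=-2
  J3: C=35, d=23, L=12
  J4: C=46, d=38, L=8
Lmax = max(-5, -2, 12, 8)
= 12


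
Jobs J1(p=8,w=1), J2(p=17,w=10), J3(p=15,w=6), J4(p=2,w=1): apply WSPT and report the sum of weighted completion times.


WSPT order (by p/w): J2 → J4 → J3 → J1
  J2: C=17, w·C=10×17=170
  J4: C=19, w·C=1×19=19
  J3: C=34, w·C=6×34=204
  J1: C=42, w·C=1×42=42
Σ w·C = 435
= 435


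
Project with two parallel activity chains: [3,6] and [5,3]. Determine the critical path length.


Path A: 3 + 6 = 9
Path B: 5 + 3 = 8
Critical path = longest = max(9, 8)
= 9 (Path A)


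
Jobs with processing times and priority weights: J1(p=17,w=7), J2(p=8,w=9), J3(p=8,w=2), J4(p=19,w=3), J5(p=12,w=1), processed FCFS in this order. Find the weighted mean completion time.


Completion times:
  J1: C=17, w×C=7×17=119
  J2: C=25, w×C=9×25=225
  J3: C=33, w×C=2×33=66
  J4: C=52, w×C=3×52=156
  J5: C=64, w×C=1×64=64
Sum w×C = 630
Sum w = 22
Weighted avg = 630/22
= 28.64


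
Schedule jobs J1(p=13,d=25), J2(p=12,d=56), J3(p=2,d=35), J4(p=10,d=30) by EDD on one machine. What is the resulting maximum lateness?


EDD order: J1 → J4 → J3 → J2
Completion and lateness:
  J1: C=13, d=25, L=13-25=-12
  J4: C=23, d=30, L=23-30=-7
  J3: C=25, d=35, L=25-35=-10
  J2: C=37, d=56, L=37-56=-19
Lmax = max(-12, -7, -10, -19)
= -7


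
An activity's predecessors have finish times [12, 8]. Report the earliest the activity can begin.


ES = max of all predecessor completion times
Predecessors: [12, 8]
ES = max(12, 8)
= 12


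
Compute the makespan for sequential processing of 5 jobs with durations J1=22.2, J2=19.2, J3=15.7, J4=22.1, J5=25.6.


Sequential makespan: sum all processing times
= 22.2 + 19.2 + 15.7 + 22.1 + 25.6
= 104.8 time units


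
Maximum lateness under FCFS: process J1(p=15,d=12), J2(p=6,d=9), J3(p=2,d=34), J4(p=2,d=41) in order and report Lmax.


Lateness per job (L = C - d):
  J1: C=15, d=12, L=3
  J2: C=21, d=9, L=12
  J3: C=23, d=34, L=-11
  J4: C=25, d=41, L=-16
Lmax = max(3, 12, -11, -16)
= 12


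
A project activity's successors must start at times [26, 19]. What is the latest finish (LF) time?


LF = min of all successor start times
Successors start at: [26, 19]
LF = min(26, 19)
= 19


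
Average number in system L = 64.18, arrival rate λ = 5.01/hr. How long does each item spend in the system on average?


Little's law: L = λW → W = L / λ
= 64.18 / 5.01
= 12.81 hours


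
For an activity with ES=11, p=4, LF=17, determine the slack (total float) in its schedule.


EF = ES + duration = 11 + 4 = 15
LS = LF - duration = 17 - 4 = 13
Total Float = LF - EF = 17 - 15
(or LS - ES = 13 - 11)
= 2


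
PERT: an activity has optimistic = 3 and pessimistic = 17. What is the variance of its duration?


σ² = ((p - o) / 6)² = (p - o)² / 36
= (17 - 3)² / 36
= 14² / 36
= 196 / 36
= 5.4444


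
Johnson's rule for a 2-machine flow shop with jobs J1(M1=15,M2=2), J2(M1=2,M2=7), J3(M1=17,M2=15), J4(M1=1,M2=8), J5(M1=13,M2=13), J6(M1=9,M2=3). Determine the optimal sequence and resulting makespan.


Johnson's rule:
Group 1 (M1≤M2, sort by M1): ['J4', 'J2', 'J5']
Group 2 (M1>M2, sort desc M2): ['J3', 'J6', 'J1']
Sequence: J4 → J2 → J5 → J3 → J6 → J1
Makespan calculation:
  J4: M1 done=1, M2 done=9
  J2: M1 done=3, M2 done=16
  J5: M1 done=16, M2 done=29
  J3: M1 done=33, M2 done=48
  J6: M1 done=42, M2 done=51
  J1: M1 done=57, M2 done=59
= Sequence: J4 → J2 → J5 → J3 → J6 → J1, Makespan: 59


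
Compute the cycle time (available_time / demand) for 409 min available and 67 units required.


Cycle time = available time / demand
= 409 / 67
= 6.10 min/unit


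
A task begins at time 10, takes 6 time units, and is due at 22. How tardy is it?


Completion = start + processing = 10 + 6 = 16
Tardiness = max(0, C - d) = max(0, 16 - 22)
= max(0, -6)
= 0


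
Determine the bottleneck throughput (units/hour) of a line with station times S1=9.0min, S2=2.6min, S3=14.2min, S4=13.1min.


Bottleneck = longest station time
Station times: [9.0, 2.6, 14.2, 13.1]
Max = 14.2 min
Rate = 60 / 14.2
= 4.23 units/hour (bottleneck: 14.2min)


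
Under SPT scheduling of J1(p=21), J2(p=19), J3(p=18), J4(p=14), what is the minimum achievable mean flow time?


SPT order: J4 → J3 → J2 → J1
Completion times:
  J4: C=14
  J3: C=32
  J2: C=51
  J1: C=72
Sum = 169, n = 4
Mean flow = 169/4
= 42.25


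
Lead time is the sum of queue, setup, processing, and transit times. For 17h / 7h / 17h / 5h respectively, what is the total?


Lead time = queue + setup + processing + transit
= 17 + 7 + 17 + 5
= 46 hours


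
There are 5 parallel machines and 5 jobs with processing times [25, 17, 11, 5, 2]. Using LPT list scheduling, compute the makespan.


Jobs (LPT sorted): [25, 17, 11, 5, 2]
Machines: 5
  J=25 → Machine 1 (load: 0+25=25)
  J=17 → Machine 2 (load: 0+17=17)
  J=11 → Machine 3 (load: 0+11=11)
  J=5 → Machine 4 (load: 0+5=5)
  J=2 → Machine 5 (load: 0+2=2)
Machine loads: [25, 17, 11, 5, 2]
Makespan = max = 25 time units


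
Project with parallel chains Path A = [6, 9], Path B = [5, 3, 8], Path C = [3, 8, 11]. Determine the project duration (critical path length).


Path A: 6 + 9 = 15
Path B: 5 + 3 + 8 = 16
Path C: 3 + 8 + 11 = 22
Critical path = longest = max(15, 16, 22)
= 22 (Path C)
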